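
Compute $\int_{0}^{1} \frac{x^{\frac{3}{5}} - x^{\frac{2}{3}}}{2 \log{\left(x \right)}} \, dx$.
$- \log{\left(5 \right)} - \frac{\log{\left(6 \right)}}{2} + \log{\left(12 \right)}$

Consider the one-parameter family: let $I(a) = \int_{0}^{1} \frac{x^{\frac{3}{5}} - x^{a}}{2 \log{\left(x \right)}} \, dx$.

Since $\dfrac{\partial}{\partial a}\,x^{a} = x^{a} \ln x$, the $\ln x$ in the denominator cancels and
$$\frac{dI}{da} = \int_{0}^{1} - \frac{1}{2} x^{a} \, dx = - \frac{1}{2} \left[\frac{x^{a+1}}{a+1}\right]_0^1 = - \frac{1}{2 a + 2}.$$

Integrating with respect to $a$ gives $I(a) = - \log{\left(\frac{\sqrt{10} \sqrt{a + 1}}{4} \right)} + C$.

At $a = \frac{3}{5}$ the integrand is identically $0$, so $I(\frac{3}{5}) = 0$. The closed form gives $0$, hence $C = 0$.

Setting $a = \frac{2}{3}$:
$$I = - \log{\left(5 \right)} - \frac{\log{\left(6 \right)}}{2} + \log{\left(12 \right)}.$$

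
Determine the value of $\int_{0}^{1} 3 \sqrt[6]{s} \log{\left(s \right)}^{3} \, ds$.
$- \frac{23328}{2401}$

Start from the elementary integral
$$J(a) = \int_{0}^{1} 3 s^{a} \, ds = \frac{3}{a + 1}.$$

Differentiating under the integral sign brings down a factor of $\ln s$:
$$\frac{dJ}{da} = \int_{0}^{1} 3 s^{a} \log{\left(s \right)} \, ds = - \frac{3}{\left(a + 1\right)^{2}}.$$

Repeating $3$ times in total — each differentiation brings down another $\ln s$ — gives
$$\frac{d^{3}J}{da^{3}} = \int_{0}^{1} 3 s^{a} \log{\left(s \right)}^{3} \, ds = - \frac{18}{\left(a + 1\right)^{4}},$$
and the integrand here is exactly the target integrand, so $I = - \frac{18}{\left(a + 1\right)^{4}}$.

Setting $a = \frac{1}{6}$:
$$I = - \frac{23328}{2401}.$$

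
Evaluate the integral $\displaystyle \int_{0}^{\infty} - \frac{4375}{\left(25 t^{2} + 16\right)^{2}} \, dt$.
$- \frac{875 \pi}{256}$

Recall the elementary integral
$$J(a) = \int_{0}^{\infty} - \frac{7}{a^{2} + t^{2}} \, dt = - \frac{7 \pi}{2 a}.$$

Differentiating under the integral sign with respect to $a$,
$$\frac{dJ}{da} = \int_{0}^{\infty} \frac{14 a}{\left(a^{2} + t^{2}\right)^{2}} \, dt = \frac{7 \pi}{2 a^{2}},$$
so $\int_{0}^{\infty} - \frac{7}{\left(a^{2} + t^{2}\right)^{2}} \, dt = - \frac{7 \pi}{4 a^{3}}$.

Setting $a = \frac{4}{5}$:
$$I = - \frac{875 \pi}{256}.$$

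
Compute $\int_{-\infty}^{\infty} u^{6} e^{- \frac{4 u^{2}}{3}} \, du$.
$\frac{405 \sqrt{3} \sqrt{\pi}}{1024}$

Begin with the known integral
$$J(a) = \int_{-\infty}^{\infty} e^{- a u^{2}} \, du = \frac{\sqrt{\pi}}{\sqrt{a}}.$$

Differentiating under the integral sign brings down a factor of $(-u^2)$:
$$\frac{dJ}{da} = \int_{-\infty}^{\infty} - u^{2} e^{- a u^{2}} \, du = - \frac{\sqrt{\pi}}{2 a^{\frac{3}{2}}}.$$

Repeating $3$ times in total — each differentiation brings down another $(-u^2)$ — gives
$$\frac{d^{3}J}{da^{3}} = \int_{-\infty}^{\infty} - u^{6} e^{- a u^{2}} \, du = - \frac{15 \sqrt{\pi}}{8 a^{\frac{7}{2}}},$$
and the integrand here is $(-1)^{3}$ times the target integrand, so $I = (-1)^{3}\,\frac{d^{3}J}{da^{3}} = \frac{15 \sqrt{\pi}}{8 a^{\frac{7}{2}}}$.

Setting $a = \frac{4}{3}$:
$$I = \frac{405 \sqrt{3} \sqrt{\pi}}{1024}.$$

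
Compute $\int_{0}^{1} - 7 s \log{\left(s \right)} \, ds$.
$\frac{7}{4}$

Start from the elementary integral
$$J(a) = \int_{0}^{1} - 7 s^{a} \, ds = - \frac{7}{a + 1}.$$

Differentiating under the integral sign brings down a factor of $\ln s$:
$$\frac{dJ}{da} = \int_{0}^{1} - 7 s^{a} \log{\left(s \right)} \, ds = \frac{7}{\left(a + 1\right)^{2}}.$$

The integral on the left is $I$, so $I = \frac{7}{\left(a + 1\right)^{2}}$.

Setting $a = 1$:
$$I = \frac{7}{4}.$$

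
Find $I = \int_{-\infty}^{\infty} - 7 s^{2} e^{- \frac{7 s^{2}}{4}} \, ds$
$- \frac{4 \sqrt{7} \sqrt{\pi}}{7}$

Start from the elementary integral
$$J(a) = \int_{-\infty}^{\infty} - 7 e^{- a s^{2}} \, ds = - \frac{7 \sqrt{\pi}}{\sqrt{a}}.$$

Differentiating under the integral sign brings down a factor of $(-s^2)$:
$$\frac{dJ}{da} = \int_{-\infty}^{\infty} 7 s^{2} e^{- a s^{2}} \, ds = \frac{7 \sqrt{\pi}}{2 a^{\frac{3}{2}}}.$$

The integral on the left is $-I$, so $I = - \frac{7 \sqrt{\pi}}{2 a^{\frac{3}{2}}}$.

Setting $a = \frac{7}{4}$:
$$I = - \frac{4 \sqrt{7} \sqrt{\pi}}{7}.$$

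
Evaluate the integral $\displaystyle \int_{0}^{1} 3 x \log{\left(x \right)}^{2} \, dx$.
$\frac{3}{4}$

Consider the simpler parametrised integral
$$J(a) = \int_{0}^{1} 3 x^{a} \, dx = \frac{3}{a + 1}.$$

Differentiating under the integral sign brings down a factor of $\ln x$:
$$\frac{dJ}{da} = \int_{0}^{1} 3 x^{a} \log{\left(x \right)} \, dx = - \frac{3}{\left(a + 1\right)^{2}}.$$

Repeating twice in total — each differentiation brings down another $\ln x$ — gives
$$\frac{d^{2}J}{da^{2}} = \int_{0}^{1} 3 x^{a} \log{\left(x \right)}^{2} \, dx = \frac{6}{\left(a + 1\right)^{3}},$$
and the integrand here is exactly the target integrand, so $I = \frac{6}{\left(a + 1\right)^{3}}$.

Setting $a = 1$:
$$I = \frac{3}{4}.$$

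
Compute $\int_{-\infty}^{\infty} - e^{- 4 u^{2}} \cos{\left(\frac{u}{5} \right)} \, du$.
$- \frac{\sqrt{\pi}}{2 e^{\frac{1}{400}}}$

Let $b$ denote the cosine frequency and define $I(b) = \int_{-\infty}^{\infty} - e^{- 4 u^{2}} \cos{\left(b u \right)} \, du$.

Differentiating under the integral sign,
$$I'(b) = \int_{-\infty}^{\infty} u e^{- 4 u^{2}} \sin{\left(b u \right)} \, du.$$

Integrate $\int_{-\infty}^{\infty} u \sin(b u)\, e^{- 4 u^{2}}\, du$ by parts with $w = \sin(b u)$ and $dv = u\, e^{- 4 u^{2}}\, du$, giving $v = - \frac{e^{- 4 u^{2}}}{8}$. The boundary term vanishes and
$$\int_{-\infty}^{\infty} u \sin(b u)\, e^{- 4 u^{2}}\, du = \frac{b}{8} \int_{-\infty}^{\infty} \cos(b u)\, e^{- 4 u^{2}}\, du,$$
so $I'(b) = - \frac{b}{8}\, I(b)$.

This is a separable first-order ODE; solving with the initial condition $I(0) = \int_{-\infty}^{\infty} - e^{- 4 u^{2}}\,du = - \frac{\sqrt{\pi}}{2}$ gives
$$I(b) = - \frac{\sqrt{\pi} e^{- \frac{b^{2}}{16}}}{2}.$$

Setting $b = \frac{1}{5}$:
$$I = - \frac{\sqrt{\pi}}{2 e^{\frac{1}{400}}}.$$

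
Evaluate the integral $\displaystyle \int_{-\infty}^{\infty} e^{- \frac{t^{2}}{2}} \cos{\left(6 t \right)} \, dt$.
$\frac{\sqrt{2} \sqrt{\pi}}{e^{18}}$

Define $I(b) = \int_{-\infty}^{\infty} e^{- \frac{t^{2}}{2}} \cos{\left(b t \right)} \, dt$.

Differentiating under the integral sign,
$$I'(b) = \int_{-\infty}^{\infty} - t e^{- \frac{t^{2}}{2}} \sin{\left(b t \right)} \, dt.$$

Integrate $\int_{-\infty}^{\infty} t \sin(b t)\, e^{- \frac{t^{2}}{2}}\, dt$ by parts with $u = \sin(b t)$ and $dv = t\, e^{- \frac{t^{2}}{2}}\, dt$, giving $v = - e^{- \frac{t^{2}}{2}}$. The boundary term vanishes and
$$\int_{-\infty}^{\infty} t \sin(b t)\, e^{- \frac{t^{2}}{2}}\, dt = b \int_{-\infty}^{\infty} \cos(b t)\, e^{- \frac{t^{2}}{2}}\, dt,$$
so $I'(b) = - b\, I(b)$.

This is a separable first-order ODE; solving with the initial condition $I(0) = \int_{-\infty}^{\infty} e^{- \frac{t^{2}}{2}}\,dt = \sqrt{2} \sqrt{\pi}$ gives
$$I(b) = \sqrt{2} \sqrt{\pi} e^{- \frac{b^{2}}{2}}.$$

Setting $b = 6$:
$$I = \frac{\sqrt{2} \sqrt{\pi}}{e^{18}}.$$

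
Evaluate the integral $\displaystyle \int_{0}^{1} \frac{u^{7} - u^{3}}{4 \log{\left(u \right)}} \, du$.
$\frac{\log{\left(2 \right)}}{4}$

Consider the one-parameter family: let $I(a) = \int_{0}^{1} \frac{u^{7} - u^{a}}{4 \log{\left(u \right)}} \, du$.

Since $\dfrac{\partial}{\partial a}\,u^{a} = u^{a} \ln u$, the $\ln u$ in the denominator cancels and
$$\frac{dI}{da} = \int_{0}^{1} - \frac{1}{4} u^{a} \, du = - \frac{1}{4} \left[\frac{u^{a+1}}{a+1}\right]_0^1 = - \frac{1}{4 a + 4}.$$

Integrating with respect to $a$ gives $I(a) = - \frac{\log{\left(a + 1 \right)}}{4} + \frac{3 \log{\left(2 \right)}}{4} + C$.

At $a = 7$ the integrand is identically $0$, so $I(7) = 0$. The closed form gives $0$, hence $C = 0$.

Setting $a = 3$:
$$I = \frac{\log{\left(2 \right)}}{4}.$$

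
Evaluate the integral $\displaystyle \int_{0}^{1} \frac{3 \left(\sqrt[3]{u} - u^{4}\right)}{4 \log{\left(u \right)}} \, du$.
$- \frac{3 \log{\left(15 \right)}}{4} + \frac{3 \log{\left(2 \right)}}{2}$

Consider the one-parameter family: let $I(a) = \int_{0}^{1} \frac{3 \left(- u^{4} + u^{a}\right)}{4 \log{\left(u \right)}} \, du$.

Since $\dfrac{\partial}{\partial a}\,u^{a} = u^{a} \ln u$, the $\ln u$ in the denominator cancels and
$$\frac{dI}{da} = \int_{0}^{1} \frac{3}{4} u^{a} \, du = \frac{3}{4} \left[\frac{u^{a+1}}{a+1}\right]_0^1 = \frac{3}{4 \left(a + 1\right)}.$$

Integrating with respect to $a$ gives $I(a) = \frac{3 \log{\left(a + 1 \right)}}{4} - \frac{3 \log{\left(5 \right)}}{4} + C$.

At $a = 4$ the integrand is identically $0$, so $I(4) = 0$. The closed form gives $0$, hence $C = 0$.

Setting $a = \frac{1}{3}$:
$$I = - \frac{3 \log{\left(15 \right)}}{4} + \frac{3 \log{\left(2 \right)}}{2}.$$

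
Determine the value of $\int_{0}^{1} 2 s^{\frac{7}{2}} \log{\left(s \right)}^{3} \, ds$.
$- \frac{64}{2187}$

Start from the elementary integral
$$J(a) = \int_{0}^{1} 2 s^{a} \, ds = \frac{2}{a + 1}.$$

Differentiating under the integral sign brings down a factor of $\ln s$:
$$\frac{dJ}{da} = \int_{0}^{1} 2 s^{a} \log{\left(s \right)} \, ds = - \frac{2}{\left(a + 1\right)^{2}}.$$

Repeating $3$ times in total — each differentiation brings down another $\ln s$ — gives
$$\frac{d^{3}J}{da^{3}} = \int_{0}^{1} 2 s^{a} \log{\left(s \right)}^{3} \, ds = - \frac{12}{\left(a + 1\right)^{4}},$$
and the integrand here is exactly the target integrand, so $I = - \frac{12}{\left(a + 1\right)^{4}}$.

Setting $a = \frac{7}{2}$:
$$I = - \frac{64}{2187}.$$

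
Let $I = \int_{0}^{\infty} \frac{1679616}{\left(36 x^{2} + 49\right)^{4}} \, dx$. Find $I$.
$\frac{43740 \pi}{823543}$

Begin with the known result
$$J(a) = \int_{0}^{\infty} \frac{1}{a^{2} + x^{2}} \, dx = \frac{\pi}{2 a}.$$

Differentiating under the integral sign with respect to $a$,
$$\frac{dJ}{da} = \int_{0}^{\infty} - \frac{2 a}{\left(a^{2} + x^{2}\right)^{2}} \, dx = - \frac{\pi}{2 a^{2}},$$
so $\int_{0}^{\infty} \frac{1}{\left(a^{2} + x^{2}\right)^{2}} \, dx = \frac{\pi}{4 a^{3}}$.

Repeating — each differentiation of $1/(x^2+a^2)^j$ produces $-2ja/(x^2+a^2)^{j+1}$ — and dividing through by $-2ja$ at each step yields, after $3$ differentiations in total,
$$\int_{0}^{\infty} \frac{1}{\left(a^{2} + x^{2}\right)^{4}} \, dx = \frac{5 \pi}{32 a^{7}}.$$

Setting $a = \frac{7}{6}$:
$$I = \frac{43740 \pi}{823543}.$$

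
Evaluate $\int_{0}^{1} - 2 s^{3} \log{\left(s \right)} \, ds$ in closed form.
$\frac{1}{8}$

Start from the elementary integral
$$J(a) = \int_{0}^{1} - 2 s^{a} \, ds = - \frac{2}{a + 1}.$$

Differentiating under the integral sign brings down a factor of $\ln s$:
$$\frac{dJ}{da} = \int_{0}^{1} - 2 s^{a} \log{\left(s \right)} \, ds = \frac{2}{\left(a + 1\right)^{2}}.$$

The integral on the left is $I$, so $I = \frac{2}{\left(a + 1\right)^{2}}$.

Setting $a = 3$:
$$I = \frac{1}{8}.$$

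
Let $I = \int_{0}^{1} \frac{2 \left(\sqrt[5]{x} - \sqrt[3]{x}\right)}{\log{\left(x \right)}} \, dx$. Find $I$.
$\log{\left(\frac{81}{100} \right)}$

Introduce a parameter $a$ in the exponent: let $I(a) = \int_{0}^{1} \frac{2 \left(- \sqrt[3]{x} + x^{a}\right)}{\log{\left(x \right)}} \, dx$.

Since $\dfrac{\partial}{\partial a}\,x^{a} = x^{a} \ln x$, the $\ln x$ in the denominator cancels and
$$\frac{dI}{da} = \int_{0}^{1} 2 x^{a} \, dx = 2 \left[\frac{x^{a+1}}{a+1}\right]_0^1 = \frac{2}{a + 1}.$$

Integrating with respect to $a$ gives $I(a) = \log{\left(\frac{9 \left(a + 1\right)^{2}}{16} \right)} + C$.

At $a = \frac{1}{3}$ the integrand is identically $0$, so $I(\frac{1}{3}) = 0$. The closed form gives $0$, hence $C = 0$.

Setting $a = \frac{1}{5}$:
$$I = \log{\left(\frac{81}{100} \right)}.$$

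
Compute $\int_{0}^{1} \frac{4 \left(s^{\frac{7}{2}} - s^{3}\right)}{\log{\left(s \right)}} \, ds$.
$\log{\left(\frac{6561}{4096} \right)}$

Replace the exponent $\frac{7}{2}$ by a parameter $a$: let $I(a) = \int_{0}^{1} \frac{4 \left(- s^{3} + s^{a}\right)}{\log{\left(s \right)}} \, ds$.

Since $\dfrac{\partial}{\partial a}\,s^{a} = s^{a} \ln s$, the $\ln s$ in the denominator cancels and
$$\frac{dI}{da} = \int_{0}^{1} 4 s^{a} \, ds = 4 \left[\frac{s^{a+1}}{a+1}\right]_0^1 = \frac{4}{a + 1}.$$

Integrating with respect to $a$ gives $I(a) = \log{\left(\frac{\left(a + 1\right)^{4}}{256} \right)} + C$.

At $a = 3$ the integrand is identically $0$, so $I(3) = 0$. The closed form gives $0$, hence $C = 0$.

Setting $a = \frac{7}{2}$:
$$I = \log{\left(\frac{6561}{4096} \right)}.$$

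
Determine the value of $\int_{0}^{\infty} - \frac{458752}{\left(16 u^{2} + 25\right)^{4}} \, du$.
$- \frac{3584 \pi}{15625}$

Recall the elementary integral
$$J(a) = \int_{0}^{\infty} - \frac{7}{a^{2} + u^{2}} \, du = - \frac{7 \pi}{2 a}.$$

Differentiating under the integral sign with respect to $a$,
$$\frac{dJ}{da} = \int_{0}^{\infty} \frac{14 a}{\left(a^{2} + u^{2}\right)^{2}} \, du = \frac{7 \pi}{2 a^{2}},$$
so $\int_{0}^{\infty} - \frac{7}{\left(a^{2} + u^{2}\right)^{2}} \, du = - \frac{7 \pi}{4 a^{3}}$.

Repeating — each differentiation of $1/(u^2+a^2)^j$ produces $-2ja/(u^2+a^2)^{j+1}$ — and dividing through by $-2ja$ at each step yields, after $3$ differentiations in total,
$$\int_{0}^{\infty} - \frac{7}{\left(a^{2} + u^{2}\right)^{4}} \, du = - \frac{35 \pi}{32 a^{7}}.$$

Setting $a = \frac{5}{4}$:
$$I = - \frac{3584 \pi}{15625}.$$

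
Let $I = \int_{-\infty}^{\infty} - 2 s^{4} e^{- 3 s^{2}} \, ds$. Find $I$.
$- \frac{\sqrt{3} \sqrt{\pi}}{18}$

Consider the simpler parametrised integral
$$J(a) = \int_{-\infty}^{\infty} - 2 e^{- a s^{2}} \, ds = - \frac{2 \sqrt{\pi}}{\sqrt{a}}.$$

Differentiating under the integral sign brings down a factor of $(-s^2)$:
$$\frac{dJ}{da} = \int_{-\infty}^{\infty} 2 s^{2} e^{- a s^{2}} \, ds = \frac{\sqrt{\pi}}{a^{\frac{3}{2}}}.$$

Repeating twice in total — each differentiation brings down another $(-s^2)$ — gives
$$\frac{d^{2}J}{da^{2}} = \int_{-\infty}^{\infty} - 2 s^{4} e^{- a s^{2}} \, ds = - \frac{3 \sqrt{\pi}}{2 a^{\frac{5}{2}}},$$
and the integrand here is exactly the target integrand, so $I = - \frac{3 \sqrt{\pi}}{2 a^{\frac{5}{2}}}$.

Setting $a = 3$:
$$I = - \frac{\sqrt{3} \sqrt{\pi}}{18}.$$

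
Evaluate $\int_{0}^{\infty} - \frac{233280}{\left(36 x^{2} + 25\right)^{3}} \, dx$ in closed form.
$- \frac{1458 \pi}{625}$

Recall the elementary integral
$$J(a) = \int_{0}^{\infty} - \frac{5}{a^{2} + x^{2}} \, dx = - \frac{5 \pi}{2 a}.$$

Differentiating under the integral sign with respect to $a$,
$$\frac{dJ}{da} = \int_{0}^{\infty} \frac{10 a}{\left(a^{2} + x^{2}\right)^{2}} \, dx = \frac{5 \pi}{2 a^{2}},$$
so $\int_{0}^{\infty} - \frac{5}{\left(a^{2} + x^{2}\right)^{2}} \, dx = - \frac{5 \pi}{4 a^{3}}$.

Repeating — each differentiation of $1/(x^2+a^2)^j$ produces $-2ja/(x^2+a^2)^{j+1}$ — and dividing through by $-2ja$ at each step yields, after $2$ differentiations in total,
$$\int_{0}^{\infty} - \frac{5}{\left(a^{2} + x^{2}\right)^{3}} \, dx = - \frac{15 \pi}{16 a^{5}}.$$

Setting $a = \frac{5}{6}$:
$$I = - \frac{1458 \pi}{625}.$$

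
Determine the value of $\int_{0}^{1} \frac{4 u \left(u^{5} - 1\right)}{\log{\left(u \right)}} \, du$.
$\log{\left(\frac{2401}{16} \right)}$

Consider the one-parameter family: let $I(a) = \int_{0}^{1} \frac{4 \left(u^{6} - u^{a}\right)}{\log{\left(u \right)}} \, du$.

Since $\dfrac{\partial}{\partial a}\,u^{a} = u^{a} \ln u$, the $\ln u$ in the denominator cancels and
$$\frac{dI}{da} = \int_{0}^{1} -4 u^{a} \, du = -4 \left[\frac{u^{a+1}}{a+1}\right]_0^1 = - \frac{4}{a + 1}.$$

Integrating with respect to $a$ gives $I(a) = \log{\left(\frac{2401}{\left(a + 1\right)^{4}} \right)} + C$.

At $a = 6$ the integrand is identically $0$, so $I(6) = 0$. The closed form gives $0$, hence $C = 0$.

Setting $a = 1$:
$$I = \log{\left(\frac{2401}{16} \right)}.$$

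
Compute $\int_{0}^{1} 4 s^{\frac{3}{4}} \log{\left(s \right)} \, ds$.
$- \frac{64}{49}$

Begin with the known integral
$$J(a) = \int_{0}^{1} 4 s^{a} \, ds = \frac{4}{a + 1}.$$

Differentiating under the integral sign brings down a factor of $\ln s$:
$$\frac{dJ}{da} = \int_{0}^{1} 4 s^{a} \log{\left(s \right)} \, ds = - \frac{4}{\left(a + 1\right)^{2}}.$$

The integral on the left is $I$, so $I = - \frac{4}{\left(a + 1\right)^{2}}$.

Setting $a = \frac{3}{4}$:
$$I = - \frac{64}{49}.$$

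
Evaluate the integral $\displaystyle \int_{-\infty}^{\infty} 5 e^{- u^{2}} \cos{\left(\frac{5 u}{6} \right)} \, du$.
$\frac{5 \sqrt{\pi}}{e^{\frac{25}{144}}}$

Define $I(b) = \int_{-\infty}^{\infty} 5 e^{- u^{2}} \cos{\left(b u \right)} \, du$.

Differentiating under the integral sign,
$$I'(b) = \int_{-\infty}^{\infty} - 5 u e^{- u^{2}} \sin{\left(b u \right)} \, du.$$

Integrate $\int_{-\infty}^{\infty} u \sin(b u)\, e^{- u^{2}}\, du$ by parts with $w = \sin(b u)$ and $dv = u\, e^{- u^{2}}\, du$, giving $v = - \frac{e^{- u^{2}}}{2}$. The boundary term vanishes and
$$\int_{-\infty}^{\infty} u \sin(b u)\, e^{- u^{2}}\, du = \frac{b}{2} \int_{-\infty}^{\infty} \cos(b u)\, e^{- u^{2}}\, du,$$
so $I'(b) = - \frac{b}{2}\, I(b)$.

This is a separable first-order ODE; solving with the initial condition $I(0) = \int_{-\infty}^{\infty} 5 e^{- u^{2}}\,du = 5 \sqrt{\pi}$ gives
$$I(b) = 5 \sqrt{\pi} e^{- \frac{b^{2}}{4}}.$$

Setting $b = \frac{5}{6}$:
$$I = \frac{5 \sqrt{\pi}}{e^{\frac{25}{144}}}.$$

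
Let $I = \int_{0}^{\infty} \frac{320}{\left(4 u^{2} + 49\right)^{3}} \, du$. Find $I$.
$\frac{30 \pi}{16807}$

Start from the standard arctangent integral
$$J(a) = \int_{0}^{\infty} \frac{5}{a^{2} + u^{2}} \, du = \frac{5 \pi}{2 a}.$$

Differentiating under the integral sign with respect to $a$,
$$\frac{dJ}{da} = \int_{0}^{\infty} - \frac{10 a}{\left(a^{2} + u^{2}\right)^{2}} \, du = - \frac{5 \pi}{2 a^{2}},$$
so $\int_{0}^{\infty} \frac{5}{\left(a^{2} + u^{2}\right)^{2}} \, du = \frac{5 \pi}{4 a^{3}}$.

Repeating — each differentiation of $1/(u^2+a^2)^j$ produces $-2ja/(u^2+a^2)^{j+1}$ — and dividing through by $-2ja$ at each step yields, after $2$ differentiations in total,
$$\int_{0}^{\infty} \frac{5}{\left(a^{2} + u^{2}\right)^{3}} \, du = \frac{15 \pi}{16 a^{5}}.$$

Setting $a = \frac{7}{2}$:
$$I = \frac{30 \pi}{16807}.$$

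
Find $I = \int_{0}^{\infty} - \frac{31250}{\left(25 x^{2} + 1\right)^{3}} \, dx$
$- \frac{9375 \pi}{8}$

Start from the standard arctangent integral
$$J(a) = \int_{0}^{\infty} - \frac{2}{a^{2} + x^{2}} \, dx = - \frac{\pi}{a}.$$

Differentiating under the integral sign with respect to $a$,
$$\frac{dJ}{da} = \int_{0}^{\infty} \frac{4 a}{\left(a^{2} + x^{2}\right)^{2}} \, dx = \frac{\pi}{a^{2}},$$
so $\int_{0}^{\infty} - \frac{2}{\left(a^{2} + x^{2}\right)^{2}} \, dx = - \frac{\pi}{2 a^{3}}$.

Repeating — each differentiation of $1/(x^2+a^2)^j$ produces $-2ja/(x^2+a^2)^{j+1}$ — and dividing through by $-2ja$ at each step yields, after $2$ differentiations in total,
$$\int_{0}^{\infty} - \frac{2}{\left(a^{2} + x^{2}\right)^{3}} \, dx = - \frac{3 \pi}{8 a^{5}}.$$

Setting $a = \frac{1}{5}$:
$$I = - \frac{9375 \pi}{8}.$$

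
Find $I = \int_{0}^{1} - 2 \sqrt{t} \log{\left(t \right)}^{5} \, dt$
$\frac{5120}{243}$

Consider the simpler parametrised integral
$$J(a) = \int_{0}^{1} - 2 t^{a} \, dt = - \frac{2}{a + 1}.$$

Differentiating under the integral sign brings down a factor of $\ln t$:
$$\frac{dJ}{da} = \int_{0}^{1} - 2 t^{a} \log{\left(t \right)} \, dt = \frac{2}{\left(a + 1\right)^{2}}.$$

Repeating $5$ times in total — each differentiation brings down another $\ln t$ — gives
$$\frac{d^{5}J}{da^{5}} = \int_{0}^{1} - 2 t^{a} \log{\left(t \right)}^{5} \, dt = \frac{240}{\left(a + 1\right)^{6}},$$
and the integrand here is exactly the target integrand, so $I = \frac{240}{\left(a + 1\right)^{6}}$.

Setting $a = \frac{1}{2}$:
$$I = \frac{5120}{243}.$$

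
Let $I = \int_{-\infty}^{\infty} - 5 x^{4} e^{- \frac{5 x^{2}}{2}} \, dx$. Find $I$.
$- \frac{3 \sqrt{10} \sqrt{\pi}}{25}$

Start from the elementary integral
$$J(a) = \int_{-\infty}^{\infty} - 5 e^{- a x^{2}} \, dx = - \frac{5 \sqrt{\pi}}{\sqrt{a}}.$$

Differentiating under the integral sign brings down a factor of $(-x^2)$:
$$\frac{dJ}{da} = \int_{-\infty}^{\infty} 5 x^{2} e^{- a x^{2}} \, dx = \frac{5 \sqrt{\pi}}{2 a^{\frac{3}{2}}}.$$

Repeating twice in total — each differentiation brings down another $(-x^2)$ — gives
$$\frac{d^{2}J}{da^{2}} = \int_{-\infty}^{\infty} - 5 x^{4} e^{- a x^{2}} \, dx = - \frac{15 \sqrt{\pi}}{4 a^{\frac{5}{2}}},$$
and the integrand here is exactly the target integrand, so $I = - \frac{15 \sqrt{\pi}}{4 a^{\frac{5}{2}}}$.

Setting $a = \frac{5}{2}$:
$$I = - \frac{3 \sqrt{10} \sqrt{\pi}}{25}.$$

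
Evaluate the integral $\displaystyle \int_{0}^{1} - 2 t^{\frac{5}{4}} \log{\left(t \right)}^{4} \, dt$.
$- \frac{16384}{19683}$

Start from the elementary integral
$$J(a) = \int_{0}^{1} - 2 t^{a} \, dt = - \frac{2}{a + 1}.$$

Differentiating under the integral sign brings down a factor of $\ln t$:
$$\frac{dJ}{da} = \int_{0}^{1} - 2 t^{a} \log{\left(t \right)} \, dt = \frac{2}{\left(a + 1\right)^{2}}.$$

Repeating $4$ times in total — each differentiation brings down another $\ln t$ — gives
$$\frac{d^{4}J}{da^{4}} = \int_{0}^{1} - 2 t^{a} \log{\left(t \right)}^{4} \, dt = - \frac{48}{\left(a + 1\right)^{5}},$$
and the integrand here is exactly the target integrand, so $I = - \frac{48}{\left(a + 1\right)^{5}}$.

Setting $a = \frac{5}{4}$:
$$I = - \frac{16384}{19683}.$$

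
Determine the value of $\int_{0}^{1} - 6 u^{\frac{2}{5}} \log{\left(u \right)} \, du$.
$\frac{150}{49}$

Begin with the known integral
$$J(a) = \int_{0}^{1} - 6 u^{a} \, du = - \frac{6}{a + 1}.$$

Differentiating under the integral sign brings down a factor of $\ln u$:
$$\frac{dJ}{da} = \int_{0}^{1} - 6 u^{a} \log{\left(u \right)} \, du = \frac{6}{\left(a + 1\right)^{2}}.$$

The integral on the left is $I$, so $I = \frac{6}{\left(a + 1\right)^{2}}$.

Setting $a = \frac{2}{5}$:
$$I = \frac{150}{49}.$$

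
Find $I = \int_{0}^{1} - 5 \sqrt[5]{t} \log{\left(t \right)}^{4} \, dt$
$- \frac{15625}{324}$

Consider the simpler parametrised integral
$$J(a) = \int_{0}^{1} - 5 t^{a} \, dt = - \frac{5}{a + 1}.$$

Differentiating under the integral sign brings down a factor of $\ln t$:
$$\frac{dJ}{da} = \int_{0}^{1} - 5 t^{a} \log{\left(t \right)} \, dt = \frac{5}{\left(a + 1\right)^{2}}.$$

Repeating $4$ times in total — each differentiation brings down another $\ln t$ — gives
$$\frac{d^{4}J}{da^{4}} = \int_{0}^{1} - 5 t^{a} \log{\left(t \right)}^{4} \, dt = - \frac{120}{\left(a + 1\right)^{5}},$$
and the integrand here is exactly the target integrand, so $I = - \frac{120}{\left(a + 1\right)^{5}}$.

Setting $a = \frac{1}{5}$:
$$I = - \frac{15625}{324}.$$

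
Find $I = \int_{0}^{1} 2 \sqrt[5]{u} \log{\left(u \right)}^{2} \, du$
$\frac{125}{54}$

Start from the elementary integral
$$J(a) = \int_{0}^{1} 2 u^{a} \, du = \frac{2}{a + 1}.$$

Differentiating under the integral sign brings down a factor of $\ln u$:
$$\frac{dJ}{da} = \int_{0}^{1} 2 u^{a} \log{\left(u \right)} \, du = - \frac{2}{\left(a + 1\right)^{2}}.$$

Repeating twice in total — each differentiation brings down another $\ln u$ — gives
$$\frac{d^{2}J}{da^{2}} = \int_{0}^{1} 2 u^{a} \log{\left(u \right)}^{2} \, du = \frac{4}{\left(a + 1\right)^{3}},$$
and the integrand here is exactly the target integrand, so $I = \frac{4}{\left(a + 1\right)^{3}}$.

Setting $a = \frac{1}{5}$:
$$I = \frac{125}{54}.$$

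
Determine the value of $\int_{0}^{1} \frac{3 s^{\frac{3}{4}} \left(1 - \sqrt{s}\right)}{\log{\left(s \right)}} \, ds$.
$- \log{\left(\frac{729}{343} \right)}$

Introduce a parameter $a$ in the exponent: let $I(a) = \int_{0}^{1} \frac{3 \left(s^{\frac{3}{4}} - s^{a}\right)}{\log{\left(s \right)}} \, ds$.

Since $\dfrac{\partial}{\partial a}\,s^{a} = s^{a} \ln s$, the $\ln s$ in the denominator cancels and
$$\frac{dI}{da} = \int_{0}^{1} -3 s^{a} \, ds = -3 \left[\frac{s^{a+1}}{a+1}\right]_0^1 = - \frac{3}{a + 1}.$$

Integrating with respect to $a$ gives $I(a) = - \log{\left(\frac{64 \left(a + 1\right)^{3}}{343} \right)} + C$.

At $a = \frac{3}{4}$ the integrand is identically $0$, so $I(\frac{3}{4}) = 0$. The closed form gives $0$, hence $C = 0$.

Setting $a = \frac{5}{4}$:
$$I = - \log{\left(\frac{729}{343} \right)}.$$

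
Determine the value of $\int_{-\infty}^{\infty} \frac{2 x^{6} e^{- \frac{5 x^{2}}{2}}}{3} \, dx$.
$\frac{2 \sqrt{10} \sqrt{\pi}}{125}$

Consider the simpler parametrised integral
$$J(a) = \int_{-\infty}^{\infty} \frac{2 e^{- a x^{2}}}{3} \, dx = \frac{2 \sqrt{\pi}}{3 \sqrt{a}}.$$

Differentiating under the integral sign brings down a factor of $(-x^2)$:
$$\frac{dJ}{da} = \int_{-\infty}^{\infty} - \frac{2 x^{2} e^{- a x^{2}}}{3} \, dx = - \frac{\sqrt{\pi}}{3 a^{\frac{3}{2}}}.$$

Repeating $3$ times in total — each differentiation brings down another $(-x^2)$ — gives
$$\frac{d^{3}J}{da^{3}} = \int_{-\infty}^{\infty} - \frac{2 x^{6} e^{- a x^{2}}}{3} \, dx = - \frac{5 \sqrt{\pi}}{4 a^{\frac{7}{2}}},$$
and the integrand here is $(-1)^{3}$ times the target integrand, so $I = (-1)^{3}\,\frac{d^{3}J}{da^{3}} = \frac{5 \sqrt{\pi}}{4 a^{\frac{7}{2}}}$.

Setting $a = \frac{5}{2}$:
$$I = \frac{2 \sqrt{10} \sqrt{\pi}}{125}.$$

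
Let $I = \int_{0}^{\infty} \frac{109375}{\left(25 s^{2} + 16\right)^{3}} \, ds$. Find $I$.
$\frac{65625 \pi}{16384}$

Start from the standard arctangent integral
$$J(a) = \int_{0}^{\infty} \frac{7}{a^{2} + s^{2}} \, ds = \frac{7 \pi}{2 a}.$$

Differentiating under the integral sign with respect to $a$,
$$\frac{dJ}{da} = \int_{0}^{\infty} - \frac{14 a}{\left(a^{2} + s^{2}\right)^{2}} \, ds = - \frac{7 \pi}{2 a^{2}},$$
so $\int_{0}^{\infty} \frac{7}{\left(a^{2} + s^{2}\right)^{2}} \, ds = \frac{7 \pi}{4 a^{3}}$.

Repeating — each differentiation of $1/(s^2+a^2)^j$ produces $-2ja/(s^2+a^2)^{j+1}$ — and dividing through by $-2ja$ at each step yields, after $2$ differentiations in total,
$$\int_{0}^{\infty} \frac{7}{\left(a^{2} + s^{2}\right)^{3}} \, ds = \frac{21 \pi}{16 a^{5}}.$$

Setting $a = \frac{4}{5}$:
$$I = \frac{65625 \pi}{16384}.$$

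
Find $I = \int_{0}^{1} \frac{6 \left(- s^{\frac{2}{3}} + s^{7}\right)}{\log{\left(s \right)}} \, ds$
$- \log{\left(\frac{15625}{191102976} \right)}$

Consider the one-parameter family: let $I(a) = \int_{0}^{1} \frac{6 \left(s^{7} - s^{a}\right)}{\log{\left(s \right)}} \, ds$.

Since $\dfrac{\partial}{\partial a}\,s^{a} = s^{a} \ln s$, the $\ln s$ in the denominator cancels and
$$\frac{dI}{da} = \int_{0}^{1} -6 s^{a} \, ds = -6 \left[\frac{s^{a+1}}{a+1}\right]_0^1 = - \frac{6}{a + 1}.$$

Integrating with respect to $a$ gives $I(a) = - \log{\left(\frac{\left(a + 1\right)^{6}}{262144} \right)} + C$.

At $a = 7$ the integrand is identically $0$, so $I(7) = 0$. The closed form gives $0$, hence $C = 0$.

Setting $a = \frac{2}{3}$:
$$I = - \log{\left(\frac{15625}{191102976} \right)}.$$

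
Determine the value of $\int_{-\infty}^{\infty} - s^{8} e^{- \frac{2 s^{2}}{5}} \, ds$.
$- \frac{65625 \sqrt{10} \sqrt{\pi}}{512}$

Start from the elementary integral
$$J(a) = \int_{-\infty}^{\infty} - e^{- a s^{2}} \, ds = - \frac{\sqrt{\pi}}{\sqrt{a}}.$$

Differentiating under the integral sign brings down a factor of $(-s^2)$:
$$\frac{dJ}{da} = \int_{-\infty}^{\infty} s^{2} e^{- a s^{2}} \, ds = \frac{\sqrt{\pi}}{2 a^{\frac{3}{2}}}.$$

Repeating $4$ times in total — each differentiation brings down another $(-s^2)$ — gives
$$\frac{d^{4}J}{da^{4}} = \int_{-\infty}^{\infty} - s^{8} e^{- a s^{2}} \, ds = - \frac{105 \sqrt{\pi}}{16 a^{\frac{9}{2}}},$$
and the integrand here is exactly the target integrand, so $I = - \frac{105 \sqrt{\pi}}{16 a^{\frac{9}{2}}}$.

Setting $a = \frac{2}{5}$:
$$I = - \frac{65625 \sqrt{10} \sqrt{\pi}}{512}.$$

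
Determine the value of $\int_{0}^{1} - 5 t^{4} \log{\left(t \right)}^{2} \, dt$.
$- \frac{2}{25}$

Begin with the known integral
$$J(a) = \int_{0}^{1} - 5 t^{a} \, dt = - \frac{5}{a + 1}.$$

Differentiating under the integral sign brings down a factor of $\ln t$:
$$\frac{dJ}{da} = \int_{0}^{1} - 5 t^{a} \log{\left(t \right)} \, dt = \frac{5}{\left(a + 1\right)^{2}}.$$

Repeating twice in total — each differentiation brings down another $\ln t$ — gives
$$\frac{d^{2}J}{da^{2}} = \int_{0}^{1} - 5 t^{a} \log{\left(t \right)}^{2} \, dt = - \frac{10}{\left(a + 1\right)^{3}},$$
and the integrand here is exactly the target integrand, so $I = - \frac{10}{\left(a + 1\right)^{3}}$.

Setting $a = 4$:
$$I = - \frac{2}{25}.$$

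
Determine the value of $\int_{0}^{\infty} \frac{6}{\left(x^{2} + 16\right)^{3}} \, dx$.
$\frac{9 \pi}{8192}$

Begin with the known result
$$J(a) = \int_{0}^{\infty} \frac{6}{a^{2} + x^{2}} \, dx = \frac{3 \pi}{a}.$$

Differentiating under the integral sign with respect to $a$,
$$\frac{dJ}{da} = \int_{0}^{\infty} - \frac{12 a}{\left(a^{2} + x^{2}\right)^{2}} \, dx = - \frac{3 \pi}{a^{2}},$$
so $\int_{0}^{\infty} \frac{6}{\left(a^{2} + x^{2}\right)^{2}} \, dx = \frac{3 \pi}{2 a^{3}}$.

Repeating — each differentiation of $1/(x^2+a^2)^j$ produces $-2ja/(x^2+a^2)^{j+1}$ — and dividing through by $-2ja$ at each step yields, after $2$ differentiations in total,
$$\int_{0}^{\infty} \frac{6}{\left(a^{2} + x^{2}\right)^{3}} \, dx = \frac{9 \pi}{8 a^{5}}.$$

Setting $a = 4$:
$$I = \frac{9 \pi}{8192}.$$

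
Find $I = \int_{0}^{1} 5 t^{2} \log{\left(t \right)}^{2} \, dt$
$\frac{10}{27}$

Begin with the known integral
$$J(a) = \int_{0}^{1} 5 t^{a} \, dt = \frac{5}{a + 1}.$$

Differentiating under the integral sign brings down a factor of $\ln t$:
$$\frac{dJ}{da} = \int_{0}^{1} 5 t^{a} \log{\left(t \right)} \, dt = - \frac{5}{\left(a + 1\right)^{2}}.$$

Repeating twice in total — each differentiation brings down another $\ln t$ — gives
$$\frac{d^{2}J}{da^{2}} = \int_{0}^{1} 5 t^{a} \log{\left(t \right)}^{2} \, dt = \frac{10}{\left(a + 1\right)^{3}},$$
and the integrand here is exactly the target integrand, so $I = \frac{10}{\left(a + 1\right)^{3}}$.

Setting $a = 2$:
$$I = \frac{10}{27}.$$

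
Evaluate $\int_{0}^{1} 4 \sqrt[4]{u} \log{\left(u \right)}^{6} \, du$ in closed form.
$\frac{9437184}{15625}$

Start from the elementary integral
$$J(a) = \int_{0}^{1} 4 u^{a} \, du = \frac{4}{a + 1}.$$

Differentiating under the integral sign brings down a factor of $\ln u$:
$$\frac{dJ}{da} = \int_{0}^{1} 4 u^{a} \log{\left(u \right)} \, du = - \frac{4}{\left(a + 1\right)^{2}}.$$

Repeating $6$ times in total — each differentiation brings down another $\ln u$ — gives
$$\frac{d^{6}J}{da^{6}} = \int_{0}^{1} 4 u^{a} \log{\left(u \right)}^{6} \, du = \frac{2880}{\left(a + 1\right)^{7}},$$
and the integrand here is exactly the target integrand, so $I = \frac{2880}{\left(a + 1\right)^{7}}$.

Setting $a = \frac{1}{4}$:
$$I = \frac{9437184}{15625}.$$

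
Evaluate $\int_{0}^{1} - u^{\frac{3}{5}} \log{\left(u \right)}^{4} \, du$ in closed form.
$- \frac{9375}{4096}$

Start from the elementary integral
$$J(a) = \int_{0}^{1} - u^{a} \, du = - \frac{1}{a + 1}.$$

Differentiating under the integral sign brings down a factor of $\ln u$:
$$\frac{dJ}{da} = \int_{0}^{1} - u^{a} \log{\left(u \right)} \, du = \frac{1}{\left(a + 1\right)^{2}}.$$

Repeating $4$ times in total — each differentiation brings down another $\ln u$ — gives
$$\frac{d^{4}J}{da^{4}} = \int_{0}^{1} - u^{a} \log{\left(u \right)}^{4} \, du = - \frac{24}{\left(a + 1\right)^{5}},$$
and the integrand here is exactly the target integrand, so $I = - \frac{24}{\left(a + 1\right)^{5}}$.

Setting $a = \frac{3}{5}$:
$$I = - \frac{9375}{4096}.$$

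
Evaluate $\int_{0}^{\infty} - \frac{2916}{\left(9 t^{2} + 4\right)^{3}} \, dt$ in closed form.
$- \frac{729 \pi}{128}$

Begin with the known result
$$J(a) = \int_{0}^{\infty} - \frac{4}{a^{2} + t^{2}} \, dt = - \frac{2 \pi}{a}.$$

Differentiating under the integral sign with respect to $a$,
$$\frac{dJ}{da} = \int_{0}^{\infty} \frac{8 a}{\left(a^{2} + t^{2}\right)^{2}} \, dt = \frac{2 \pi}{a^{2}},$$
so $\int_{0}^{\infty} - \frac{4}{\left(a^{2} + t^{2}\right)^{2}} \, dt = - \frac{\pi}{a^{3}}$.

Repeating — each differentiation of $1/(t^2+a^2)^j$ produces $-2ja/(t^2+a^2)^{j+1}$ — and dividing through by $-2ja$ at each step yields, after $2$ differentiations in total,
$$\int_{0}^{\infty} - \frac{4}{\left(a^{2} + t^{2}\right)^{3}} \, dt = - \frac{3 \pi}{4 a^{5}}.$$

Setting $a = \frac{2}{3}$:
$$I = - \frac{729 \pi}{128}.$$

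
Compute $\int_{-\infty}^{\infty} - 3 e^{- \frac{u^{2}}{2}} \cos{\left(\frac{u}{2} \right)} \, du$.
$- \frac{3 \sqrt{2} \sqrt{\pi}}{e^{\frac{1}{8}}}$

Treat the cosine frequency as a parameter and define $I(b) = \int_{-\infty}^{\infty} - 3 e^{- \frac{u^{2}}{2}} \cos{\left(b u \right)} \, du$.

Differentiating under the integral sign,
$$I'(b) = \int_{-\infty}^{\infty} 3 u e^{- \frac{u^{2}}{2}} \sin{\left(b u \right)} \, du.$$

Integrate $\int_{-\infty}^{\infty} u \sin(b u)\, e^{- \frac{u^{2}}{2}}\, du$ by parts with $w = \sin(b u)$ and $dv = u\, e^{- \frac{u^{2}}{2}}\, du$, giving $v = - e^{- \frac{u^{2}}{2}}$. The boundary term vanishes and
$$\int_{-\infty}^{\infty} u \sin(b u)\, e^{- \frac{u^{2}}{2}}\, du = b \int_{-\infty}^{\infty} \cos(b u)\, e^{- \frac{u^{2}}{2}}\, du,$$
so $I'(b) = - b\, I(b)$.

This is a separable first-order ODE; solving with the initial condition $I(0) = \int_{-\infty}^{\infty} - 3 e^{- \frac{u^{2}}{2}}\,du = - 3 \sqrt{2} \sqrt{\pi}$ gives
$$I(b) = - 3 \sqrt{2} \sqrt{\pi} e^{- \frac{b^{2}}{2}}.$$

Setting $b = \frac{1}{2}$:
$$I = - \frac{3 \sqrt{2} \sqrt{\pi}}{e^{\frac{1}{8}}}.$$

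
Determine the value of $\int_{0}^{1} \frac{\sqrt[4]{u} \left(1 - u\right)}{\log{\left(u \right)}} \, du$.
$- \log{\left(\frac{9}{5} \right)}$

Consider the one-parameter family: let $I(a) = \int_{0}^{1} \frac{\sqrt[4]{u} - u^{a}}{\log{\left(u \right)}} \, du$.

Since $\dfrac{\partial}{\partial a}\,u^{a} = u^{a} \ln u$, the $\ln u$ in the denominator cancels and
$$\frac{dI}{da} = \int_{0}^{1} -1 u^{a} \, du = -1 \left[\frac{u^{a+1}}{a+1}\right]_0^1 = - \frac{1}{a + 1}.$$

Integrating with respect to $a$ gives $I(a) = - \log{\left(\frac{4 a}{5} + \frac{4}{5} \right)} + C$.

At $a = \frac{1}{4}$ the integrand is identically $0$, so $I(\frac{1}{4}) = 0$. The closed form gives $0$, hence $C = 0$.

Setting $a = \frac{5}{4}$:
$$I = - \log{\left(\frac{9}{5} \right)}.$$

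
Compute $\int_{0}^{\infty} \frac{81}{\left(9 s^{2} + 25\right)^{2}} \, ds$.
$\frac{27 \pi}{500}$

Recall the elementary integral
$$J(a) = \int_{0}^{\infty} \frac{1}{a^{2} + s^{2}} \, ds = \frac{\pi}{2 a}.$$

Differentiating under the integral sign with respect to $a$,
$$\frac{dJ}{da} = \int_{0}^{\infty} - \frac{2 a}{\left(a^{2} + s^{2}\right)^{2}} \, ds = - \frac{\pi}{2 a^{2}},$$
so $\int_{0}^{\infty} \frac{1}{\left(a^{2} + s^{2}\right)^{2}} \, ds = \frac{\pi}{4 a^{3}}$.

Setting $a = \frac{5}{3}$:
$$I = \frac{27 \pi}{500}.$$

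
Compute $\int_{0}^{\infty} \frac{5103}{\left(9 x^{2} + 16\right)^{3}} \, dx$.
$\frac{5103 \pi}{16384}$

Recall the elementary integral
$$J(a) = \int_{0}^{\infty} \frac{7}{a^{2} + x^{2}} \, dx = \frac{7 \pi}{2 a}.$$

Differentiating under the integral sign with respect to $a$,
$$\frac{dJ}{da} = \int_{0}^{\infty} - \frac{14 a}{\left(a^{2} + x^{2}\right)^{2}} \, dx = - \frac{7 \pi}{2 a^{2}},$$
so $\int_{0}^{\infty} \frac{7}{\left(a^{2} + x^{2}\right)^{2}} \, dx = \frac{7 \pi}{4 a^{3}}$.

Repeating — each differentiation of $1/(x^2+a^2)^j$ produces $-2ja/(x^2+a^2)^{j+1}$ — and dividing through by $-2ja$ at each step yields, after $2$ differentiations in total,
$$\int_{0}^{\infty} \frac{7}{\left(a^{2} + x^{2}\right)^{3}} \, dx = \frac{21 \pi}{16 a^{5}}.$$

Setting $a = \frac{4}{3}$:
$$I = \frac{5103 \pi}{16384}.$$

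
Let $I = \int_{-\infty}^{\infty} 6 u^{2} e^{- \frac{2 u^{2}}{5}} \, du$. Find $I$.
$\frac{15 \sqrt{10} \sqrt{\pi}}{4}$

Begin with the known integral
$$J(a) = \int_{-\infty}^{\infty} 6 e^{- a u^{2}} \, du = \frac{6 \sqrt{\pi}}{\sqrt{a}}.$$

Differentiating under the integral sign brings down a factor of $(-u^2)$:
$$\frac{dJ}{da} = \int_{-\infty}^{\infty} - 6 u^{2} e^{- a u^{2}} \, du = - \frac{3 \sqrt{\pi}}{a^{\frac{3}{2}}}.$$

The integral on the left is $-I$, so $I = \frac{3 \sqrt{\pi}}{a^{\frac{3}{2}}}$.

Setting $a = \frac{2}{5}$:
$$I = \frac{15 \sqrt{10} \sqrt{\pi}}{4}.$$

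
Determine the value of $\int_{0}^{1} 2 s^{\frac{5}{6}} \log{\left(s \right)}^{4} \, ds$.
$\frac{373248}{161051}$

Consider the simpler parametrised integral
$$J(a) = \int_{0}^{1} 2 s^{a} \, ds = \frac{2}{a + 1}.$$

Differentiating under the integral sign brings down a factor of $\ln s$:
$$\frac{dJ}{da} = \int_{0}^{1} 2 s^{a} \log{\left(s \right)} \, ds = - \frac{2}{\left(a + 1\right)^{2}}.$$

Repeating $4$ times in total — each differentiation brings down another $\ln s$ — gives
$$\frac{d^{4}J}{da^{4}} = \int_{0}^{1} 2 s^{a} \log{\left(s \right)}^{4} \, ds = \frac{48}{\left(a + 1\right)^{5}},$$
and the integrand here is exactly the target integrand, so $I = \frac{48}{\left(a + 1\right)^{5}}$.

Setting $a = \frac{5}{6}$:
$$I = \frac{373248}{161051}.$$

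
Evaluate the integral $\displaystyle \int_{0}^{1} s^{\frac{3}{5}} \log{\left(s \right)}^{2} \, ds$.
$\frac{125}{256}$

Start from the elementary integral
$$J(a) = \int_{0}^{1} s^{a} \, ds = \frac{1}{a + 1}.$$

Differentiating under the integral sign brings down a factor of $\ln s$:
$$\frac{dJ}{da} = \int_{0}^{1} s^{a} \log{\left(s \right)} \, ds = - \frac{1}{\left(a + 1\right)^{2}}.$$

Repeating twice in total — each differentiation brings down another $\ln s$ — gives
$$\frac{d^{2}J}{da^{2}} = \int_{0}^{1} s^{a} \log{\left(s \right)}^{2} \, ds = \frac{2}{\left(a + 1\right)^{3}},$$
and the integrand here is exactly the target integrand, so $I = \frac{2}{\left(a + 1\right)^{3}}$.

Setting $a = \frac{3}{5}$:
$$I = \frac{125}{256}.$$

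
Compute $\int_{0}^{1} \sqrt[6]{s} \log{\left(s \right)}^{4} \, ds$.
$\frac{186624}{16807}$

Consider the simpler parametrised integral
$$J(a) = \int_{0}^{1} s^{a} \, ds = \frac{1}{a + 1}.$$

Differentiating under the integral sign brings down a factor of $\ln s$:
$$\frac{dJ}{da} = \int_{0}^{1} s^{a} \log{\left(s \right)} \, ds = - \frac{1}{\left(a + 1\right)^{2}}.$$

Repeating $4$ times in total — each differentiation brings down another $\ln s$ — gives
$$\frac{d^{4}J}{da^{4}} = \int_{0}^{1} s^{a} \log{\left(s \right)}^{4} \, ds = \frac{24}{\left(a + 1\right)^{5}},$$
and the integrand here is exactly the target integrand, so $I = \frac{24}{\left(a + 1\right)^{5}}$.

Setting $a = \frac{1}{6}$:
$$I = \frac{186624}{16807}.$$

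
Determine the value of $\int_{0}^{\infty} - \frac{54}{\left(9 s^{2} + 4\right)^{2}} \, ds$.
$- \frac{9 \pi}{16}$

Recall the elementary integral
$$J(a) = \int_{0}^{\infty} - \frac{2}{3 \left(a^{2} + s^{2}\right)} \, ds = - \frac{\pi}{3 a}.$$

Differentiating under the integral sign with respect to $a$,
$$\frac{dJ}{da} = \int_{0}^{\infty} \frac{4 a}{3 \left(a^{2} + s^{2}\right)^{2}} \, ds = \frac{\pi}{3 a^{2}},$$
so $\int_{0}^{\infty} - \frac{2}{3 \left(a^{2} + s^{2}\right)^{2}} \, ds = - \frac{\pi}{6 a^{3}}$.

Setting $a = \frac{2}{3}$:
$$I = - \frac{9 \pi}{16}.$$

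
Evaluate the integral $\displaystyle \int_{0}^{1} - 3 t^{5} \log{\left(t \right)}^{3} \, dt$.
$\frac{1}{72}$

Start from the elementary integral
$$J(a) = \int_{0}^{1} - 3 t^{a} \, dt = - \frac{3}{a + 1}.$$

Differentiating under the integral sign brings down a factor of $\ln t$:
$$\frac{dJ}{da} = \int_{0}^{1} - 3 t^{a} \log{\left(t \right)} \, dt = \frac{3}{\left(a + 1\right)^{2}}.$$

Repeating $3$ times in total — each differentiation brings down another $\ln t$ — gives
$$\frac{d^{3}J}{da^{3}} = \int_{0}^{1} - 3 t^{a} \log{\left(t \right)}^{3} \, dt = \frac{18}{\left(a + 1\right)^{4}},$$
and the integrand here is exactly the target integrand, so $I = \frac{18}{\left(a + 1\right)^{4}}$.

Setting $a = 5$:
$$I = \frac{1}{72}.$$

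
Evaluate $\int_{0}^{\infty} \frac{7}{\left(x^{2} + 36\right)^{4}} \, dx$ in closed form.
$\frac{35 \pi}{8957952}$

Recall the elementary integral
$$J(a) = \int_{0}^{\infty} \frac{7}{a^{2} + x^{2}} \, dx = \frac{7 \pi}{2 a}.$$

Differentiating under the integral sign with respect to $a$,
$$\frac{dJ}{da} = \int_{0}^{\infty} - \frac{14 a}{\left(a^{2} + x^{2}\right)^{2}} \, dx = - \frac{7 \pi}{2 a^{2}},$$
so $\int_{0}^{\infty} \frac{7}{\left(a^{2} + x^{2}\right)^{2}} \, dx = \frac{7 \pi}{4 a^{3}}$.

Repeating — each differentiation of $1/(x^2+a^2)^j$ produces $-2ja/(x^2+a^2)^{j+1}$ — and dividing through by $-2ja$ at each step yields, after $3$ differentiations in total,
$$\int_{0}^{\infty} \frac{7}{\left(a^{2} + x^{2}\right)^{4}} \, dx = \frac{35 \pi}{32 a^{7}}.$$

Setting $a = 6$:
$$I = \frac{35 \pi}{8957952}.$$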